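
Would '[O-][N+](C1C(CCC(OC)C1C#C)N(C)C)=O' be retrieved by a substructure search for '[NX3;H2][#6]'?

No

The pattern [NX3;H2][#6] describes a trivalent nitrogen with two H attached to carbon — a primary amine.
The closest candidate here is a nitro group (-[N+](=O)[O-]), but the nitrogen is [N+] with no H, not NX3H2. No other fragment satisfies the full query, so there is no match.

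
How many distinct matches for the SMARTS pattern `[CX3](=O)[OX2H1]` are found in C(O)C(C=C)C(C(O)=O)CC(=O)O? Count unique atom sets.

2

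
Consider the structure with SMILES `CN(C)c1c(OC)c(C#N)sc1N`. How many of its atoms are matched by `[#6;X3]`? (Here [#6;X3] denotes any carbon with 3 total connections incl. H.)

Check the 13 heavy atoms by environment: 1× s (aromatic, X2) → no; 4× c (aromatic, X3) → match; 1× O (X2) → no; 3× C (X4) → no; 2× N (X3) → no; 1× C (X2) → no; 1× N (X1) → no.
That gives 4 matching atoms.

4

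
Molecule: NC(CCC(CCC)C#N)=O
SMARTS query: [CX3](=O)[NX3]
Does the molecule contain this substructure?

The pattern [CX3](=O)[NX3] describes a carbonyl carbon bonded to a trivalent nitrogen — an amide.
The molecule carries a primary amide (-C(=O)NH2), whose atoms satisfy every constraint of the query, so the pattern matches.

Yes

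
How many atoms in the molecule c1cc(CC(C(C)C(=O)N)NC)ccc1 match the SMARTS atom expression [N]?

The query [N] means: uppercase N matches aliphatic (non-aromatic) nitrogen only.
Check the 15 heavy atoms by environment: 6× C → no; 1× O → no; 2× N → match; 6× c (aromatic) → no.
That gives 2 matching atoms.

2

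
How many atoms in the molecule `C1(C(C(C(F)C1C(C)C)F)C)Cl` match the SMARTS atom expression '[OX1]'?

0

The query [OX1] means: aliphatic oxygen with one total connection — typically a carbonyl =O or an oxide.
Check the 12 heavy atoms by environment: 9× C (X4) → no; 2× F (X1) → no; 1× Cl (X1) → no.
No environment satisfies the query, so 0 matching atoms.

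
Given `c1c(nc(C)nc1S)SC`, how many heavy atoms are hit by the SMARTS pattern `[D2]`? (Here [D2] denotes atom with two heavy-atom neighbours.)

Check the 10 heavy atoms by environment: 2× n (aromatic, D2) → match; 3× c (aromatic, D3) → no; 1× c (aromatic, D2) → match; 2× C (D1) → no; 1× S (D1) → no; 1× S (D2) → match.
Summing the matching environments: 2 + 1 + 1 = 4 matching atoms.

4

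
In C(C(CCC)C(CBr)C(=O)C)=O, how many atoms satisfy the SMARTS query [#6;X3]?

2

The query [#6;X3] means: any carbon (aromatic or not) with three total connections.
Check the 12 heavy atoms by environment: 7× C (X4) → no; 2× C (X3) → match; 2× O (X1) → no; 1× Br (X1) → no.
That gives 2 matching atoms.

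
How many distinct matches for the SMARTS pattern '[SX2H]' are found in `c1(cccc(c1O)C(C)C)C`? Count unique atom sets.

0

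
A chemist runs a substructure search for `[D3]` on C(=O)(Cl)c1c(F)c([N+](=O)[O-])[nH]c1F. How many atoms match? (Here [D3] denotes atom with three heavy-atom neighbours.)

6

The query [D3] means: atom with exactly three heavy-atom neighbours.
Check the 13 heavy atoms by environment: 1× n (aromatic, D2) → no; 4× c (aromatic, D3) → match; 1× C (D3) → match; 2× O (D1) → no; 1× Cl (D1) → no; 2× F (D1) → no; 1× N (charge +1, D3) → match; 1× O (charge -1, D1) → no.
Summing the matching environments: 4 + 1 + 1 = 6 matching atoms.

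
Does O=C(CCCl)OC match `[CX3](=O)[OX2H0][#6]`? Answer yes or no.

The pattern [CX3](=O)[OX2H0][#6] describes a carbonyl carbon bonded to an oxygen that is itself bonded to carbon (no H on that O) — an ester.
The molecule carries a methyl-ester group (-C(=O)OCH3), whose atoms satisfy every constraint of the query, so the pattern matches.

Yes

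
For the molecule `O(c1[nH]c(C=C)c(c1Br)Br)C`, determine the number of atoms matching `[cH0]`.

The query [cH0] means: aromatic carbon with no attached hydrogen (substituted or ring-fusion).
Check the 11 heavy atoms by environment: 1× n (aromatic, H1) → no; 4× c (aromatic, H0) → match; 1× C (H1) → no; 1× C (H2) → no; 2× Br (H0) → no; 1× O (H0) → no; 1× C (H3) → no.
That gives 4 matching atoms.

4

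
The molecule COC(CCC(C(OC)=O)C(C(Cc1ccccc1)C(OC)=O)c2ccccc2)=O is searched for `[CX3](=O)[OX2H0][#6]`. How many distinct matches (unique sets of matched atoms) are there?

[CX3](=O)[OX2H0][#6] is the SMARTS for an ester: a carbonyl carbon bonded to an oxygen that is itself bonded to carbon (no H on that O).
The molecule carries 3 separate instances of a methyl-ester group (-C(=O)OCH3) meeting every constraint; each maps to a distinct set of atoms, giving 3 matches.

3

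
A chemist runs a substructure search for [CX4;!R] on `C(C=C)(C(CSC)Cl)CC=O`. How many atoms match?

Check the 11 heavy atoms by environment: 5× C (X4, acyclic) → match; 3× C (X3, acyclic) → no; 1× O (X1, acyclic) → no; 1× Cl (X1, acyclic) → no; 1× S (X2, acyclic) → no.
That gives 5 matching atoms.

5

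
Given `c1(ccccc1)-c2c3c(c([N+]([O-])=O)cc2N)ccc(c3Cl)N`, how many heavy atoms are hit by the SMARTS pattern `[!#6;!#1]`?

6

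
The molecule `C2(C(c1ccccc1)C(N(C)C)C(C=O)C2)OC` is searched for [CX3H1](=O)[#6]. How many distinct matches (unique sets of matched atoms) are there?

[CX3H1](=O)[#6] is the SMARTS for an aldehyde: an sp2 carbon with one H, double-bonded to O and single-bonded to carbon.
Exactly one fragment in the molecule meets all constraints, giving 1 match.

1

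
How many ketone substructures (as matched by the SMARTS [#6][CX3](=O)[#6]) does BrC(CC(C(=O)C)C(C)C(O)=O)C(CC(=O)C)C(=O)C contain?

[#6][CX3](=O)[#6] is the SMARTS for a ketone: a carbonyl carbon (no H) flanked by two carbons.
The molecule carries 3 separate instances of an acetyl/ketone group (-C(=O)CH3) meeting every constraint; each maps to a distinct set of atoms, giving 3 matches.

3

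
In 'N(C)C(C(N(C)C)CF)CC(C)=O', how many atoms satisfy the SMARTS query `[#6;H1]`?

2

Check the 13 heavy atoms by environment: 2× C (H2) → no; 2× C (H1) → match; 1× N (H0) → no; 4× C (H3) → no; 1× N (H1) → no; 1× C (H0) → no; 1× O (H0) → no; 1× F (H0) → no.
That gives 2 matching atoms.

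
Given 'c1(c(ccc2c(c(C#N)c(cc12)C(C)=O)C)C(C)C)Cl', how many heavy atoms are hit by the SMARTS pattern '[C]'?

The query [C] means: uppercase C matches aliphatic (non-aromatic) carbon only.
Check the 20 heavy atoms by environment: 10× c (aromatic) → no; 7× C → match; 1× O → no; 1× Cl → no; 1× N → no.
That gives 7 matching atoms.

7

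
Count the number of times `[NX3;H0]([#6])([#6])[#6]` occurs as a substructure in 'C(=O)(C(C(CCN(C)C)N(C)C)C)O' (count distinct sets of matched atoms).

2

[NX3;H0]([#6])([#6])[#6] is the SMARTS for a tertiary amine: a trivalent nitrogen with no H, bonded to three carbons.
The molecule carries 2 separate instances of a dimethylamino group (-N(CH3)2) meeting every constraint; each maps to a distinct set of atoms, giving 2 matches.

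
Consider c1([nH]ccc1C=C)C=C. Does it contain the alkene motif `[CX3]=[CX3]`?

Yes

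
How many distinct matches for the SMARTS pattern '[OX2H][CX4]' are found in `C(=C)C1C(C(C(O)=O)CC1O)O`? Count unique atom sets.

2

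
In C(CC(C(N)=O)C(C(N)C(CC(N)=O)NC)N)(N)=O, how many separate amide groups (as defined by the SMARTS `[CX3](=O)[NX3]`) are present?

3

[CX3](=O)[NX3] is the SMARTS for an amide: a carbonyl carbon bonded to a trivalent nitrogen.
The molecule carries 3 separate instances of a primary amide (-C(=O)NH2) meeting every constraint; each maps to a distinct set of atoms, giving 3 matches.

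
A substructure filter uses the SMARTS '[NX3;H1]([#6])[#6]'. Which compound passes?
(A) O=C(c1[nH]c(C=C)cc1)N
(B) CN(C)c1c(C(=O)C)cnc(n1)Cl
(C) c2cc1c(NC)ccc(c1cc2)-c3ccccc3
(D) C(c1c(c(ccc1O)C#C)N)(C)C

C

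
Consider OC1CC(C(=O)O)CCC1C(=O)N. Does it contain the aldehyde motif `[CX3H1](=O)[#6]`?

The pattern [CX3H1](=O)[#6] describes an sp2 carbon with one H, double-bonded to O and single-bonded to carbon — an aldehyde.
The closest candidate here is a carboxylic acid group (-C(=O)OH), but the carbonyl carbon has H0 and is bonded to O, not H1. No other fragment satisfies the full query, so there is no match.

No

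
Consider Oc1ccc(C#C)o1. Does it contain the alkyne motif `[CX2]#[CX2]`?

The pattern [CX2]#[CX2] describes a carbon-carbon triple bond — an alkyne.
The molecule carries an ethynyl group (-C#CH), whose atoms satisfy every constraint of the query, so the pattern matches.

Yes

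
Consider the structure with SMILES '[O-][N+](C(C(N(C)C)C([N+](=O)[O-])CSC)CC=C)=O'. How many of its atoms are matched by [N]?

Check the 18 heavy atoms by environment: 10× C → no; 2× N (charge +1) → match; 2× O (charge -1) → no; 2× O → no; 1× S → no; 1× N → match.
Summing the matching environments: 2 + 1 = 3 matching atoms.

3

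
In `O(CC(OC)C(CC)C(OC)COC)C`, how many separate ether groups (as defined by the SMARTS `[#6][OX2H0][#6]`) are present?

4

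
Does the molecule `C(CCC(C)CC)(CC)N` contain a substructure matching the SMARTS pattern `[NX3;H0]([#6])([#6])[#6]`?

No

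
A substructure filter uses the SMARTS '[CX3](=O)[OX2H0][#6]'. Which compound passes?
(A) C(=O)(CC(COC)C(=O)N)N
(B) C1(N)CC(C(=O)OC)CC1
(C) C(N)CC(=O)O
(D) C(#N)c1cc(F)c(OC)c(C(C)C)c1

[CX3](=O)[OX2H0][#6] describes a carbonyl carbon bonded to an oxygen that is itself bonded to carbon (no H on that O) (an ester).
(A) has a methoxy ether (-OCH3) but the ether oxygen is not adjacent to a C=O carbon.
(B) contains a methyl-ester group (-C(=O)OCH3), which satisfies every atom and bond constraint.
(C) has a carboxylic acid group (-C(=O)OH) but the singly-bonded O carries H (OX2H1, not H0).
(D) has a methoxy ether (-OCH3) but the ether oxygen is not adjacent to a C=O carbon.
So the answer is (B).

B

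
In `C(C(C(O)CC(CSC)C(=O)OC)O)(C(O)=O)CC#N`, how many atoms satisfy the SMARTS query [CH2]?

3

The query [CH2] means: aliphatic carbon with exactly two hydrogens.
Check the 20 heavy atoms by environment: 3× C (H2) → match; 4× C (H1) → no; 1× S (H0) → no; 2× C (H3) → no; 3× O (H1) → no; 3× C (H0) → no; 3× O (H0) → no; 1× N (H0) → no.
That gives 3 matching atoms.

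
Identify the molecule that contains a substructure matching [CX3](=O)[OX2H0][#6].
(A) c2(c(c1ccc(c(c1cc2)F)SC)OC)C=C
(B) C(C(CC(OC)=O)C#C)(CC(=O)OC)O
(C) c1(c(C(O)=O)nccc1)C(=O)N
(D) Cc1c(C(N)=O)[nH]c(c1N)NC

[CX3](=O)[OX2H0][#6] describes a carbonyl carbon bonded to an oxygen that is itself bonded to carbon (no H on that O) (an ester).
(A) has a methoxy ether (-OCH3) but the ether oxygen is not adjacent to a C=O carbon.
(B) contains a methyl-ester group (-C(=O)OCH3), which satisfies every atom and bond constraint.
(C) has a primary amide (-C(=O)NH2) but the carbonyl is bonded to N, not to an O-C linkage.
(D) has a primary amide (-C(=O)NH2) but the carbonyl is bonded to N, not to an O-C linkage.
So the answer is (B).

B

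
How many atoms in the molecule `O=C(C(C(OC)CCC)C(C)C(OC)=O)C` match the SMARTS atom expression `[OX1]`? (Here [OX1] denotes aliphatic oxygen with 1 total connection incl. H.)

2

The query [OX1] means: aliphatic oxygen with one total connection — typically a carbonyl =O or an oxide.
Check the 16 heavy atoms by environment: 10× C (X4) → no; 2× O (X2) → no; 2× C (X3) → no; 2× O (X1) → match.
That gives 2 matching atoms.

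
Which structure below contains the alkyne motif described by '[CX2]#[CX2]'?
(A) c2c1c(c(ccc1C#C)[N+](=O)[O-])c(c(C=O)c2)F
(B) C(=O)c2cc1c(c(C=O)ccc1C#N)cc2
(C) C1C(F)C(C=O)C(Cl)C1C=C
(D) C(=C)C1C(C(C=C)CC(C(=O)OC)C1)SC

A

[CX2]#[CX2] describes a carbon-carbon triple bond (an alkyne).
(A) contains an ethynyl group (-C#CH), which satisfies every atom and bond constraint.
(B) has a nitrile (-C#N) but the triple bond is C#N, not C#C.
(C) has a vinyl group (-CH=CH2) but the C=C is a double bond; both carbons are CX3, not CX2.
(D) has a vinyl group (-CH=CH2) but the C=C is a double bond; both carbons are CX3, not CX2.
So the answer is (A).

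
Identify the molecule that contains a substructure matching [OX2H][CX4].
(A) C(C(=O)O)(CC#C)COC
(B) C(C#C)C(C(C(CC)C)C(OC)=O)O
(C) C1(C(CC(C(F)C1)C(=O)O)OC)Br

[OX2H][CX4] describes a hydroxyl oxygen bound to an sp3 (X4) carbon (an aliphatic alcohol).
(A) has a carboxylic acid group (-C(=O)OH) but the -OH is on a CX3 carbonyl carbon, not a CX4 carbon.
(B) contains a hydroxyl group (-OH), which satisfies every atom and bond constraint.
(C) has a carboxylic acid group (-C(=O)OH) but the -OH is on a CX3 carbonyl carbon, not a CX4 carbon.
So the answer is (B).

B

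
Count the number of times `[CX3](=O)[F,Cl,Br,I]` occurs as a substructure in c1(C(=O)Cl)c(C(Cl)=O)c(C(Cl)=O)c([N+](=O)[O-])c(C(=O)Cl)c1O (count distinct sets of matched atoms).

[CX3](=O)[F,Cl,Br,I] is the SMARTS for an acyl halide: a carbonyl carbon bonded to a halogen.
The molecule carries 4 separate instances of an acyl chloride (-C(=O)Cl) meeting every constraint; each maps to a distinct set of atoms, giving 4 matches.

4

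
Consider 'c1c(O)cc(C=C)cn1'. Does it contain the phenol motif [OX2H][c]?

Yes

The pattern [OX2H][c] describes a hydroxyl oxygen attached to an aromatic carbon — a phenol.
The molecule carries a hydroxyl group (-OH), whose atoms satisfy every constraint of the query, so the pattern matches.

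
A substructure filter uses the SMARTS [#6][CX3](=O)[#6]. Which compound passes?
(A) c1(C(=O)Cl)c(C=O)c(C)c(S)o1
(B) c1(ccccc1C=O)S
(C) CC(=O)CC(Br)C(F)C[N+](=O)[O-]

C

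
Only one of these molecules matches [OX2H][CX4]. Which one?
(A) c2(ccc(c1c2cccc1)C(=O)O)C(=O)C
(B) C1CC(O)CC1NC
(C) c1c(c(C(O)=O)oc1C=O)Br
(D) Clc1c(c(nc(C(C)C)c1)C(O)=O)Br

B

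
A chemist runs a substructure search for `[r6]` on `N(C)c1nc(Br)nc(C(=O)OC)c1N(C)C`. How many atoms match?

6

The query [r6] means: r6 matches atoms in a six-membered ring.
Check the 16 heavy atoms by environment: 2× n (aromatic, in 6-ring) → match; 4× c (aromatic, in 6-ring) → match; 2× N (acyclic) → no; 5× C (acyclic) → no; 2× O (acyclic) → no; 1× Br (acyclic) → no.
Summing the matching environments: 2 + 4 = 6 matching atoms.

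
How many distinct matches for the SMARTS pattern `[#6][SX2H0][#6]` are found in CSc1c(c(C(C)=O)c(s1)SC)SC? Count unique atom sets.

3

[#6][SX2H0][#6] is the SMARTS for a thioether: an aliphatic sulfur bridging two carbons with no H on the sulfur.
The molecule carries 3 separate instances of a methylthio ether (-SCH3) meeting every constraint; each maps to a distinct set of atoms, giving 3 matches.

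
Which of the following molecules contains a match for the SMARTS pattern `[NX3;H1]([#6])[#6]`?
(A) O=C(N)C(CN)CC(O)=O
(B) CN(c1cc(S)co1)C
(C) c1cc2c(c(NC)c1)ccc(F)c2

C

[NX3;H1]([#6])[#6] describes a trivalent nitrogen with one H, bonded to two carbons (a secondary amine).
(A) has a primary amide (-C(=O)NH2) but the -C(=O)NH2 nitrogen has H2, not H1.
(B) has a dimethylamino group (-N(CH3)2) but the nitrogen has H0, not H1.
(C) contains an N-methylamino group (-NHCH3), which satisfies every atom and bond constraint.
So the answer is (C).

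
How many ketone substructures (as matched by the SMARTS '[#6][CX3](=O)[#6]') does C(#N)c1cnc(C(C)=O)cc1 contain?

1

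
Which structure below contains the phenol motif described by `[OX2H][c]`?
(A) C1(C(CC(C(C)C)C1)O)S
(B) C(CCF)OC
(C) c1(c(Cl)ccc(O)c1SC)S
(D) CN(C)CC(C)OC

[OX2H][c] describes a hydroxyl oxygen attached to an aromatic carbon (a phenol).
(A) has a hydroxyl group (-OH) but the -OH is on an aliphatic carbon, not an aromatic c.
(B) has a methoxy ether (-OCH3) but the oxygen has H0, not H1.
(C) contains a hydroxyl group (-OH), which satisfies every atom and bond constraint.
(D) has a methoxy ether (-OCH3) but the oxygen has H0, not H1.
So the answer is (C).

C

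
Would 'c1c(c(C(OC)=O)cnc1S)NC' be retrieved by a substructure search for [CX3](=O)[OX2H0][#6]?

The pattern [CX3](=O)[OX2H0][#6] describes a carbonyl carbon bonded to an oxygen that is itself bonded to carbon (no H on that O) — an ester.
The molecule carries a methyl-ester group (-C(=O)OCH3), whose atoms satisfy every constraint of the query, so the pattern matches.

Yes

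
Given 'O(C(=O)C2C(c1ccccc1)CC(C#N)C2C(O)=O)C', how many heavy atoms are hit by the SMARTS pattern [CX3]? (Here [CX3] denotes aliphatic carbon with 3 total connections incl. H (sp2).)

The query [CX3] means: C with X3: aliphatic carbon with exactly 3 total connections.
Check the 20 heavy atoms by environment: 6× C (X4) → no; 6× c (aromatic, X3) → no; 1× C (X2) → no; 1× N (X1) → no; 2× C (X3) → match; 2× O (X1) → no; 2× O (X2) → no.
That gives 2 matching atoms.

2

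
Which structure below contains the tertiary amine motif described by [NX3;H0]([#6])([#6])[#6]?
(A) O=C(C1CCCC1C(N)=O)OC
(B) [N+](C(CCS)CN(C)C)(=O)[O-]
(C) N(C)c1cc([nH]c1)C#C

B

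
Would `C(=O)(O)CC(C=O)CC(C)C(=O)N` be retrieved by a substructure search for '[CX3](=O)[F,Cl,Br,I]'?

The pattern [CX3](=O)[F,Cl,Br,I] describes a carbonyl carbon bonded to a halogen — an acyl halide.
The closest candidate here is a carboxylic acid group (-C(=O)OH), but the carbonyl is bonded to -OH, not to a halogen. No other fragment satisfies the full query, so there is no match.

No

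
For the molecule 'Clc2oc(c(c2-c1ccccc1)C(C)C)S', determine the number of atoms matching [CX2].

The query [CX2] means: C with X2: aliphatic carbon with exactly 2 total connections.
Check the 16 heavy atoms by environment: 1× o (aromatic, X2) → no; 10× c (aromatic, X3) → no; 1× Cl (X1) → no; 3× C (X4) → no; 1× S (X2) → no.
No environment satisfies the query, so 0 matching atoms.

0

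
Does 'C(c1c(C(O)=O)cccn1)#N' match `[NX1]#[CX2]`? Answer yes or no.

The pattern [NX1]#[CX2] describes a nitrogen triple-bonded to a two-connected carbon — a nitrile.
The molecule carries a nitrile (-C#N), whose atoms satisfy every constraint of the query, so the pattern matches.

Yes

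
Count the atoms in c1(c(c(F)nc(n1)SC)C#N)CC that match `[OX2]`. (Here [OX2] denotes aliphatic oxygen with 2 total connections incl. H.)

Check the 13 heavy atoms by environment: 2× n (aromatic, X2) → no; 4× c (aromatic, X3) → no; 1× F (X1) → no; 3× C (X4) → no; 1× S (X2) → no; 1× C (X2) → no; 1× N (X1) → no.
No environment satisfies the query, so 0 matching atoms.

0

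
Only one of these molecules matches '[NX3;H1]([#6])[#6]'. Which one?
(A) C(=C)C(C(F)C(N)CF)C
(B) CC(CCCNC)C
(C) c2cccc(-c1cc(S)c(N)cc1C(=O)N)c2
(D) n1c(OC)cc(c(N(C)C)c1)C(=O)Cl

B

[NX3;H1]([#6])[#6] describes a trivalent nitrogen with one H, bonded to two carbons (a secondary amine).
(A) has a primary amino group (-NH2) but the nitrogen has H2 and only one carbon neighbour.
(B) contains an N-methylamino group (-NHCH3), which satisfies every atom and bond constraint.
(C) has a primary amide (-C(=O)NH2) but the -C(=O)NH2 nitrogen has H2, not H1.
(D) has a dimethylamino group (-N(CH3)2) but the nitrogen has H0, not H1.
So the answer is (B).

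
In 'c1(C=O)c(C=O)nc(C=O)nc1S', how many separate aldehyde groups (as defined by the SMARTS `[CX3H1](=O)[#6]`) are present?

3

[CX3H1](=O)[#6] is the SMARTS for an aldehyde: an sp2 carbon with one H, double-bonded to O and single-bonded to carbon.
The molecule carries 3 separate instances of an aldehyde (-CHO) meeting every constraint; each maps to a distinct set of atoms, giving 3 matches.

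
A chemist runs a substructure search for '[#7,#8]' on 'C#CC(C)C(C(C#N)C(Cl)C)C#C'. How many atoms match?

The query [#7,#8] means: nitrogen or oxygen (comma = OR).
Check the 13 heavy atoms by environment: 11× C → no; 1× Cl → no; 1× N → match.
That gives 1 matching atom.

1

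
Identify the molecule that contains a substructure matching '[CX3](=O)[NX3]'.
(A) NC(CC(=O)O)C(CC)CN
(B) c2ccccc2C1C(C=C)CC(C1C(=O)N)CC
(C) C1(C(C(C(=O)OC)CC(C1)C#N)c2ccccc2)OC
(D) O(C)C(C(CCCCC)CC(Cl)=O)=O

B

[CX3](=O)[NX3] describes a carbonyl carbon bonded to a trivalent nitrogen (an amide).
(A) has a primary amino group (-NH2) but the -NH2 is not attached to a carbonyl carbon.
(B) contains a primary amide (-C(=O)NH2), which satisfies every atom and bond constraint.
(C) has a nitrile (-C#N) but the nitrile N is NX1 (triple-bonded), not NX3.
(D) has a methyl-ester group (-C(=O)OCH3) but the carbonyl is bonded to O, not to an NX3 nitrogen.
So the answer is (B).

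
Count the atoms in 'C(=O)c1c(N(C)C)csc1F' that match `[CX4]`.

2

The query [CX4] means: C with X4: aliphatic carbon with exactly 4 total connections (bonds + H).
Check the 11 heavy atoms by environment: 1× s (aromatic, X2) → no; 4× c (aromatic, X3) → no; 1× N (X3) → no; 2× C (X4) → match; 1× C (X3) → no; 1× O (X1) → no; 1× F (X1) → no.
That gives 2 matching atoms.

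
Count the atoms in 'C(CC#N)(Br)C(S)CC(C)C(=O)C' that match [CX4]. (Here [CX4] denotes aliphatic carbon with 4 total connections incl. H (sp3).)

7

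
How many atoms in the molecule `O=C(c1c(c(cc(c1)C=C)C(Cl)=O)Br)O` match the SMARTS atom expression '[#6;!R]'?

4

Check the 15 heavy atoms by environment: 6× c (aromatic, in 6-ring) → no; 4× C (acyclic) → match; 3× O (acyclic) → no; 1× Cl (acyclic) → no; 1× Br (acyclic) → no.
That gives 4 matching atoms.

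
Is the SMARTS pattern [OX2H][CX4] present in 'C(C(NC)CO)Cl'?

Yes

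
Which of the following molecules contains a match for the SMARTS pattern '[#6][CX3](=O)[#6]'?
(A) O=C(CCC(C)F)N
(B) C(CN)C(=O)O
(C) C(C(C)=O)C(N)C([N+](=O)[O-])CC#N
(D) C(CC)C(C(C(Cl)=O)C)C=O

C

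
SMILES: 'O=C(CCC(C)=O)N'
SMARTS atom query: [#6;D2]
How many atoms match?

2

The query [#6;D2] means: any carbon bonded to exactly two heavy atoms.
Check the 8 heavy atoms by environment: 2× C (D2) → match; 2× C (D3) → no; 2× O (D1) → no; 1× C (D1) → no; 1× N (D1) → no.
That gives 2 matching atoms.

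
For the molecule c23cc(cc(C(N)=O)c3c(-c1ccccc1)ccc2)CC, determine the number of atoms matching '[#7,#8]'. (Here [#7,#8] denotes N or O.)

The query [#7,#8] means: nitrogen or oxygen (comma = OR).
Check the 21 heavy atoms by environment: 16× c (aromatic) → no; 3× C → no; 1× O → match; 1× N → match.
Summing the matching environments: 1 + 1 = 2 matching atoms.

2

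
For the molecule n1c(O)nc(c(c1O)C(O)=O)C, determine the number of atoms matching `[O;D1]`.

The query [O;D1] means: aliphatic oxygen bonded to exactly one heavy atom.
Check the 12 heavy atoms by environment: 2× n (aromatic, D2) → no; 4× c (aromatic, D3) → no; 1× C (D1) → no; 4× O (D1) → match; 1× C (D3) → no.
That gives 4 matching atoms.

4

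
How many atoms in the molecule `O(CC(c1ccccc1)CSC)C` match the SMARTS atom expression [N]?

0

The query [N] means: uppercase N matches aliphatic (non-aromatic) nitrogen only.
Check the 13 heavy atoms by environment: 5× C → no; 6× c (aromatic) → no; 1× S → no; 1× O → no.
No environment satisfies the query, so 0 matching atoms.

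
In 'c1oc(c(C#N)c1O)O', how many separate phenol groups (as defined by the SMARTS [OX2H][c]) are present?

[OX2H][c] is the SMARTS for a phenol: a hydroxyl oxygen attached to an aromatic carbon.
The molecule carries 2 separate instances of a hydroxyl group (-OH) meeting every constraint; each maps to a distinct set of atoms, giving 2 matches.

2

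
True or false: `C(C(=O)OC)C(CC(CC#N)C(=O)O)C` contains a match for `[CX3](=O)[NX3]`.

False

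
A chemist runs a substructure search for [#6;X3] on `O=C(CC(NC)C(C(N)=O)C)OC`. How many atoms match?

2

The query [#6;X3] means: any carbon (aromatic or not) with three total connections.
Check the 13 heavy atoms by environment: 6× C (X4) → no; 2× N (X3) → no; 2× C (X3) → match; 2× O (X1) → no; 1× O (X2) → no.
That gives 2 matching atoms.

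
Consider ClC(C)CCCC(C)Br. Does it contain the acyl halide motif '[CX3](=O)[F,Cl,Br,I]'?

No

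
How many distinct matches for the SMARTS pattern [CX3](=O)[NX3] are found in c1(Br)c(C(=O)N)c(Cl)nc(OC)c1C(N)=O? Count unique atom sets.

[CX3](=O)[NX3] is the SMARTS for an amide: a carbonyl carbon bonded to a trivalent nitrogen.
The molecule carries 2 separate instances of a primary amide (-C(=O)NH2) meeting every constraint; each maps to a distinct set of atoms, giving 2 matches.

2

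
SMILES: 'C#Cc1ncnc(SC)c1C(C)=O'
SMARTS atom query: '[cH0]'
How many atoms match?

3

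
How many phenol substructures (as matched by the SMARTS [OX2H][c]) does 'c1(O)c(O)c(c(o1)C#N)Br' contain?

2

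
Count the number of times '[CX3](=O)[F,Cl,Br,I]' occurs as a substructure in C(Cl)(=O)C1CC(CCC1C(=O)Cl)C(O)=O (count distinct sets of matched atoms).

2

[CX3](=O)[F,Cl,Br,I] is the SMARTS for an acyl halide: a carbonyl carbon bonded to a halogen.
The molecule carries 2 separate instances of an acyl chloride (-C(=O)Cl) meeting every constraint; each maps to a distinct set of atoms, giving 2 matches.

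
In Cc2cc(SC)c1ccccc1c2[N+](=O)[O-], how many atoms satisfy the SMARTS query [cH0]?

5

The query [cH0] means: aromatic carbon with no attached hydrogen (substituted or ring-fusion).
Check the 16 heavy atoms by environment: 5× c (aromatic, H0) → match; 5× c (aromatic, H1) → no; 2× C (H3) → no; 1× S (H0) → no; 1× N (charge +1, H0) → no; 1× O (charge -1, H0) → no; 1× O (H0) → no.
That gives 5 matching atoms.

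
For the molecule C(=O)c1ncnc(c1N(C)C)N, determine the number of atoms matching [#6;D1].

2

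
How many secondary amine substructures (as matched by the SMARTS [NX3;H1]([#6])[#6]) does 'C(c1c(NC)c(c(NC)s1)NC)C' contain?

[NX3;H1]([#6])[#6] is the SMARTS for a secondary amine: a trivalent nitrogen with one H, bonded to two carbons.
The molecule carries 3 separate instances of an N-methylamino group (-NHCH3) meeting every constraint; each maps to a distinct set of atoms, giving 3 matches.

3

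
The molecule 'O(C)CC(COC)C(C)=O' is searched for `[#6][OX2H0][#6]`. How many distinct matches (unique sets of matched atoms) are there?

2

[#6][OX2H0][#6] is the SMARTS for an ether: an aliphatic oxygen bridging two carbons with no H on the oxygen.
The molecule carries 2 separate instances of a methoxy ether (-OCH3) meeting every constraint; each maps to a distinct set of atoms, giving 2 matches.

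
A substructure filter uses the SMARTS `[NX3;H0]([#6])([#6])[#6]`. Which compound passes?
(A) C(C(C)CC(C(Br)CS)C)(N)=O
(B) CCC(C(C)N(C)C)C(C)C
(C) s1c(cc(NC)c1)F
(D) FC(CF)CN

B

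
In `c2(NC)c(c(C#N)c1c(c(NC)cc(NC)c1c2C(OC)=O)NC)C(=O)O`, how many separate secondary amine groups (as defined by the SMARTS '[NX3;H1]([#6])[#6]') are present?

4

[NX3;H1]([#6])[#6] is the SMARTS for a secondary amine: a trivalent nitrogen with one H, bonded to two carbons.
The molecule carries 4 separate instances of an N-methylamino group (-NHCH3) meeting every constraint; each maps to a distinct set of atoms, giving 4 matches.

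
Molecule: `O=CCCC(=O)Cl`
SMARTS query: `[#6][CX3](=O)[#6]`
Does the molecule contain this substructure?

No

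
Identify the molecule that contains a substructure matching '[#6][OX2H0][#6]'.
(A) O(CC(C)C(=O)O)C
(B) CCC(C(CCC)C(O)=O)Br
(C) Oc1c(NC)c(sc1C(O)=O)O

A

[#6][OX2H0][#6] describes an aliphatic oxygen bridging two carbons with no H on the oxygen (an ether).
(A) contains a methoxy ether (-OCH3), which satisfies every atom and bond constraint.
(B) has a carboxylic acid group (-C(=O)OH) but the -OH oxygen has H1; the =O is OX1, not OX2.
(C) has a hydroxyl group (-OH) but the oxygen has H1, not H0 bridging two carbons.
So the answer is (A).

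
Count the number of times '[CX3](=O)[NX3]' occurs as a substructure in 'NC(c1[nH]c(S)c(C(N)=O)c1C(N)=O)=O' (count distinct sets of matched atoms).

[CX3](=O)[NX3] is the SMARTS for an amide: a carbonyl carbon bonded to a trivalent nitrogen.
The molecule carries 3 separate instances of a primary amide (-C(=O)NH2) meeting every constraint; each maps to a distinct set of atoms, giving 3 matches.

3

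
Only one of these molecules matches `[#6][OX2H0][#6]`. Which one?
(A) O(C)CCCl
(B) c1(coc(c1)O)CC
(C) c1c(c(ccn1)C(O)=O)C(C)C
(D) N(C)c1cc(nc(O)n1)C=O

A

[#6][OX2H0][#6] describes an aliphatic oxygen bridging two carbons with no H on the oxygen (an ether).
(A) contains a methoxy ether (-OCH3), which satisfies every atom and bond constraint.
(B) has a hydroxyl group (-OH) but the oxygen has H1, not H0 bridging two carbons.
(C) has a carboxylic acid group (-C(=O)OH) but the -OH oxygen has H1; the =O is OX1, not OX2.
(D) has a hydroxyl group (-OH) but the oxygen has H1, not H0 bridging two carbons.
So the answer is (A).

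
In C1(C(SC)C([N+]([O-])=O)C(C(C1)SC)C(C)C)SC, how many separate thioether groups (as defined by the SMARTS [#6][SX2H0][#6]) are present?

[#6][SX2H0][#6] is the SMARTS for a thioether: an aliphatic sulfur bridging two carbons with no H on the sulfur.
The molecule carries 3 separate instances of a methylthio ether (-SCH3) meeting every constraint; each maps to a distinct set of atoms, giving 3 matches.

3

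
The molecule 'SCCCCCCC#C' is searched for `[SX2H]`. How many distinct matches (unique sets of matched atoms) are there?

1

[SX2H] is the SMARTS for a thiol: an aliphatic sulfur with two connections, one being H.
Exactly one fragment in the molecule meets all constraints, giving 1 match.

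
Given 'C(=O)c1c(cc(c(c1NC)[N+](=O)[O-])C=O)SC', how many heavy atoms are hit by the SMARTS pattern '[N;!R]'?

Check the 17 heavy atoms by environment: 6× c (aromatic, in 6-ring) → no; 1× N (acyclic) → match; 4× C (acyclic) → no; 1× S (acyclic) → no; 3× O (acyclic) → no; 1× N (charge +1, acyclic) → match; 1× O (charge -1, acyclic) → no.
Summing the matching environments: 1 + 1 = 2 matching atoms.

2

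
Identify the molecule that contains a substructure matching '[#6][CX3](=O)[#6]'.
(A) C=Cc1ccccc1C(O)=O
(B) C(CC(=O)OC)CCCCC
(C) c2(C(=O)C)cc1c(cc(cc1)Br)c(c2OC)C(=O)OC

[#6][CX3](=O)[#6] describes a carbonyl carbon (no H) flanked by two carbons (a ketone).
(A) has a carboxylic acid group (-C(=O)OH) but one neighbour of the carbonyl carbon is O, not C.
(B) has a methyl-ester group (-C(=O)OCH3) but one neighbour of the carbonyl carbon is O, not C.
(C) contains an acetyl/ketone group (-C(=O)CH3), which satisfies every atom and bond constraint.
So the answer is (C).

C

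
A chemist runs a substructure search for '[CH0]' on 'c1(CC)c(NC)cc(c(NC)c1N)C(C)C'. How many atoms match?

Check the 16 heavy atoms by environment: 5× c (aromatic, H0) → no; 1× c (aromatic, H1) → no; 2× N (H1) → no; 5× C (H3) → no; 1× C (H2) → no; 1× N (H2) → no; 1× C (H1) → no.
No environment satisfies the query, so 0 matching atoms.

0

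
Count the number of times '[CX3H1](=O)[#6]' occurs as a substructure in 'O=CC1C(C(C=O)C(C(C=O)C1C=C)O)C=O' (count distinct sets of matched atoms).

[CX3H1](=O)[#6] is the SMARTS for an aldehyde: an sp2 carbon with one H, double-bonded to O and single-bonded to carbon.
The molecule carries 4 separate instances of an aldehyde (-CHO) meeting every constraint; each maps to a distinct set of atoms, giving 4 matches.

4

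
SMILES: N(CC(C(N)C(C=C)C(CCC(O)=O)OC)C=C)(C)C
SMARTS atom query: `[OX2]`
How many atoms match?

2

The query [OX2] means: aliphatic oxygen with two total connections — ether, hydroxyl, or ester single-bond O.
Check the 20 heavy atoms by environment: 10× C (X4) → no; 5× C (X3) → no; 1× O (X1) → no; 2× O (X2) → match; 2× N (X3) → no.
That gives 2 matching atoms.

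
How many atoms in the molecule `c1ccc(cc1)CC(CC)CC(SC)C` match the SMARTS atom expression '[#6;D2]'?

8

The query [#6;D2] means: any carbon bonded to exactly two heavy atoms.
Check the 15 heavy atoms by environment: 3× C (D2) → match; 2× C (D3) → no; 3× C (D1) → no; 1× S (D2) → no; 1× c (aromatic, D3) → no; 5× c (aromatic, D2) → match.
Summing the matching environments: 3 + 5 = 8 matching atoms.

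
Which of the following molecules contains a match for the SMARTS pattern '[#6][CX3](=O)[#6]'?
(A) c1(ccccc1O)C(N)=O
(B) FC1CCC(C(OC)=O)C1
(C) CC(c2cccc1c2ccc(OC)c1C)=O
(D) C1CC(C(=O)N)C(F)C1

C

[#6][CX3](=O)[#6] describes a carbonyl carbon (no H) flanked by two carbons (a ketone).
(A) has a primary amide (-C(=O)NH2) but one neighbour of the carbonyl carbon is N, not C.
(B) has a methyl-ester group (-C(=O)OCH3) but one neighbour of the carbonyl carbon is O, not C.
(C) contains an acetyl/ketone group (-C(=O)CH3), which satisfies every atom and bond constraint.
(D) has a primary amide (-C(=O)NH2) but one neighbour of the carbonyl carbon is N, not C.
So the answer is (C).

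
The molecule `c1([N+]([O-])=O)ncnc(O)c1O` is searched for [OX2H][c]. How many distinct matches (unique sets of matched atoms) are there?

2

[OX2H][c] is the SMARTS for a phenol: a hydroxyl oxygen attached to an aromatic carbon.
The molecule carries 2 separate instances of a hydroxyl group (-OH) meeting every constraint; each maps to a distinct set of atoms, giving 2 matches.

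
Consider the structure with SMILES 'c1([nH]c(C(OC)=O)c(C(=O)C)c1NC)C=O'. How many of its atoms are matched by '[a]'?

Check the 16 heavy atoms by environment: 1× n (aromatic) → match; 4× c (aromatic) → match; 6× C → no; 4× O → no; 1× N → no.
Summing the matching environments: 1 + 4 = 5 matching atoms.

5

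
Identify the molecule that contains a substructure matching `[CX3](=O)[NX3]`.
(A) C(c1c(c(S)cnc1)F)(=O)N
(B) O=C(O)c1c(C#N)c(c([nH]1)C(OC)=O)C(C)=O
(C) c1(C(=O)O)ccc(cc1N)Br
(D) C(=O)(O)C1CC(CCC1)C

[CX3](=O)[NX3] describes a carbonyl carbon bonded to a trivalent nitrogen (an amide).
(A) contains a primary amide (-C(=O)NH2), which satisfies every atom and bond constraint.
(B) has a nitrile (-C#N) but the nitrile N is NX1 (triple-bonded), not NX3.
(C) has a primary amino group (-NH2) but the -NH2 is not attached to a carbonyl carbon.
(D) has a carboxylic acid group (-C(=O)OH) but the carbonyl is bonded to O, not to an NX3 nitrogen.
So the answer is (A).

A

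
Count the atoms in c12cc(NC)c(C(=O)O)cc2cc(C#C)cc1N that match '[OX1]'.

The query [OX1] means: aliphatic oxygen with one total connection — typically a carbonyl =O or an oxide.
Check the 18 heavy atoms by environment: 10× c (aromatic, X3) → no; 2× N (X3) → no; 1× C (X4) → no; 1× C (X3) → no; 1× O (X1) → match; 1× O (X2) → no; 2× C (X2) → no.
That gives 1 matching atom.

1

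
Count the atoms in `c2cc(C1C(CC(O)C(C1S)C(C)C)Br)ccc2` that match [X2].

2

Check the 18 heavy atoms by environment: 9× C (X4) → no; 1× S (X2) → match; 1× O (X2) → match; 1× Br (X1) → no; 6× c (aromatic, X3) → no.
Summing the matching environments: 1 + 1 = 2 matching atoms.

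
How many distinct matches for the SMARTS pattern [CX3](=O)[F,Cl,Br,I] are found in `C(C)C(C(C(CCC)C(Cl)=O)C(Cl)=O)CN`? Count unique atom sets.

[CX3](=O)[F,Cl,Br,I] is the SMARTS for an acyl halide: a carbonyl carbon bonded to a halogen.
The molecule carries 2 separate instances of an acyl chloride (-C(=O)Cl) meeting every constraint; each maps to a distinct set of atoms, giving 2 matches.

2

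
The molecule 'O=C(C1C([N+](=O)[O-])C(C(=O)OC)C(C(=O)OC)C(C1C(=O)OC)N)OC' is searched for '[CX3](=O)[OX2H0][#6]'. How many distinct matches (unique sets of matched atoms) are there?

4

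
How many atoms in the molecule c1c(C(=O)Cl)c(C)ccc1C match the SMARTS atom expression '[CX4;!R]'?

2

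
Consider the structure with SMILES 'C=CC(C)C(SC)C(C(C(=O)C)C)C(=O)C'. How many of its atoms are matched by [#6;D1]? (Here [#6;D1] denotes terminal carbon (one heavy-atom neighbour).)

The query [#6;D1] means: carbon bonded to exactly one heavy atom.
Check the 16 heavy atoms by environment: 6× C (D1) → match; 6× C (D3) → no; 1× C (D2) → no; 1× S (D2) → no; 2× O (D1) → no.
That gives 6 matching atoms.

6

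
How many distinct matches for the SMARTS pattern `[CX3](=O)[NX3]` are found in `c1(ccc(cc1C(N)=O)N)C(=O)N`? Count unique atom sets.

2

[CX3](=O)[NX3] is the SMARTS for an amide: a carbonyl carbon bonded to a trivalent nitrogen.
The molecule carries 2 separate instances of a primary amide (-C(=O)NH2) meeting every constraint; each maps to a distinct set of atoms, giving 2 matches.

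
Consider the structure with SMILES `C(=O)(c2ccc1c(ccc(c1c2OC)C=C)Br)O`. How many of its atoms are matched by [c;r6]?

10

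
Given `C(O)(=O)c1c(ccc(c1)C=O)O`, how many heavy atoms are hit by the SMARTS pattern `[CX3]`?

The query [CX3] means: C with X3: aliphatic carbon with exactly 3 total connections.
Check the 12 heavy atoms by environment: 6× c (aromatic, X3) → no; 2× C (X3) → match; 2× O (X1) → no; 2× O (X2) → no.
That gives 2 matching atoms.

2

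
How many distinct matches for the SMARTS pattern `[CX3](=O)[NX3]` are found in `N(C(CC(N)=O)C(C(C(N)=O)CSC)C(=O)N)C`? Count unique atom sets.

3

[CX3](=O)[NX3] is the SMARTS for an amide: a carbonyl carbon bonded to a trivalent nitrogen.
The molecule carries 3 separate instances of a primary amide (-C(=O)NH2) meeting every constraint; each maps to a distinct set of atoms, giving 3 matches.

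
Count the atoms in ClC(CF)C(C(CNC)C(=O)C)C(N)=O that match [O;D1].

2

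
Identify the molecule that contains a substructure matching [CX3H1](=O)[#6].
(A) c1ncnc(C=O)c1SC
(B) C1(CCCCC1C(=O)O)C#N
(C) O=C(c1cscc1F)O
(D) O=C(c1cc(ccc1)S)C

A

[CX3H1](=O)[#6] describes an sp2 carbon with one H, double-bonded to O and single-bonded to carbon (an aldehyde).
(A) contains an aldehyde (-CHO), which satisfies every atom and bond constraint.
(B) has a carboxylic acid group (-C(=O)OH) but the carbonyl carbon has H0 and is bonded to O, not H1.
(C) has a carboxylic acid group (-C(=O)OH) but the carbonyl carbon has H0 and is bonded to O, not H1.
(D) has an acetyl/ketone group (-C(=O)CH3) but the carbonyl carbon has H0 (two carbon neighbours), not H1.
So the answer is (A).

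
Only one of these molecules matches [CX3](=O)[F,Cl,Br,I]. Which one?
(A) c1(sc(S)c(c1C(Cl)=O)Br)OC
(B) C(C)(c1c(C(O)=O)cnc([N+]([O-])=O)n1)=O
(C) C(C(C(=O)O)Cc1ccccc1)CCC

A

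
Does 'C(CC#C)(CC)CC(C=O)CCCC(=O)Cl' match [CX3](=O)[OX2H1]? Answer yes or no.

The pattern [CX3](=O)[OX2H1] describes an sp2 carbon double-bonded to O and single-bonded to an -OH oxygen — a carboxylic acid.
The closest candidate here is an aldehyde (-CHO), but there is no singly-bonded oxygen on the carbonyl carbon. No other fragment satisfies the full query, so there is no match.

No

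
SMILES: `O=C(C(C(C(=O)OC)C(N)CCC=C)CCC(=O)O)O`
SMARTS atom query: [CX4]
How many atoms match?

The query [CX4] means: C with X4: aliphatic carbon with exactly 4 total connections (bonds + H).
Check the 20 heavy atoms by environment: 8× C (X4) → match; 5× C (X3) → no; 3× O (X1) → no; 3× O (X2) → no; 1× N (X3) → no.
That gives 8 matching atoms.

8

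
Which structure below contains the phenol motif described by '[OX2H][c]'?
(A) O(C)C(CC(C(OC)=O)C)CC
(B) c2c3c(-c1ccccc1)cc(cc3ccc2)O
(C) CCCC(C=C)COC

[OX2H][c] describes a hydroxyl oxygen attached to an aromatic carbon (a phenol).
(A) has a methoxy ether (-OCH3) but the oxygen has H0, not H1.
(B) contains a hydroxyl group (-OH), which satisfies every atom and bond constraint.
(C) has a methoxy ether (-OCH3) but the oxygen has H0, not H1.
So the answer is (B).

B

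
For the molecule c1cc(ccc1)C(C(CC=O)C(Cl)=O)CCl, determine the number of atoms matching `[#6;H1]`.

The query [#6;H1] means: any carbon bearing exactly one hydrogen.
Check the 16 heavy atoms by environment: 2× C (H2) → no; 3× C (H1) → match; 2× O (H0) → no; 1× c (aromatic, H0) → no; 5× c (aromatic, H1) → match; 2× Cl (H0) → no; 1× C (H0) → no.
Summing the matching environments: 3 + 5 = 8 matching atoms.

8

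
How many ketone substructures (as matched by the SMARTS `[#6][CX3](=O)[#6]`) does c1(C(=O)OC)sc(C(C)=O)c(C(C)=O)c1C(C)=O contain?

3

[#6][CX3](=O)[#6] is the SMARTS for a ketone: a carbonyl carbon (no H) flanked by two carbons.
The molecule carries 3 separate instances of an acetyl/ketone group (-C(=O)CH3) meeting every constraint; each maps to a distinct set of atoms, giving 3 matches.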